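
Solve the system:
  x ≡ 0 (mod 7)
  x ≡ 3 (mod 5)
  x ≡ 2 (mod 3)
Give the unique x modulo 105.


Moduli 7, 5, 3 are pairwise coprime; by CRT there is a unique solution modulo M = 7 · 5 · 3 = 105.
Solve pairwise, accumulating the modulus:
  Start with x ≡ 0 (mod 7).
  Combine with x ≡ 3 (mod 5): since gcd(7, 5) = 1, we get a unique residue mod 35.
    Write x = 0 + 7·t and substitute into x ≡ 3 (mod 5): 7·t ≡ 3 − 0 = 3 (mod 5).
    Reduce coefficients mod 5: 2·t ≡ 3 (mod 5).
    The inverse of 2 mod 5 is 3 (since 2·3 = 6 = 1·5 + 1), so t ≡ 3·3 = 9 ≡ 4 (mod 5).
    Then x = 0 + 7·4 = 28, valid modulo lcm(7, 5) = 35: x ≡ 28 (mod 35).
  Combine with x ≡ 2 (mod 3): since gcd(35, 3) = 1, we get a unique residue mod 105.
    Write x = 28 + 35·t and substitute into x ≡ 2 (mod 3): 35·t ≡ 2 − 28 = -26 (mod 3).
    Reduce coefficients mod 3: 2·t ≡ 1 (mod 3).
    The inverse of 2 mod 3 is 2 (since 2·2 = 4 = 1·3 + 1), so t ≡ 2·1 = 2 ≡ 2 (mod 3).
    Then x = 28 + 35·2 = 98, valid modulo lcm(35, 3) = 105: x ≡ 98 (mod 105).
Verify: 98 mod 7 = 0 ✓, 98 mod 5 = 3 ✓, 98 mod 3 = 2 ✓.

x ≡ 98 (mod 105).


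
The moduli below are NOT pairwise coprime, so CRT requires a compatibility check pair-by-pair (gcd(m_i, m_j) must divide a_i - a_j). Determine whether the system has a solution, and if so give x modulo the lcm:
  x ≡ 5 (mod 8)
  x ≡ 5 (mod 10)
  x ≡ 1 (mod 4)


Moduli 8, 10, 4 are not pairwise coprime, so CRT works modulo lcm(m_i) when all pairwise compatibility conditions hold.
Pairwise compatibility: gcd(m_i, m_j) must divide a_i - a_j for every pair.
Merge one congruence at a time:
  Start: x ≡ 5 (mod 8).
  Combine with x ≡ 5 (mod 10): gcd(8, 10) = 2; 5 - 5 = 0, which IS divisible by 2, so compatible.
    Write x = 5 + 8·t and substitute into x ≡ 5 (mod 10): 8·t ≡ 5 − 5 = 0 (mod 10).
    Divide the congruence (and modulus) by g = 2: 4·t ≡ 0 (mod 5).
    The inverse of 4 mod 5 is 4 (since 4·4 = 16 = 3·5 + 1), so t ≡ 4·0 = 0 ≡ 0 (mod 5).
    Then x = 5 + 8·0 = 5, valid modulo lcm(8, 10) = 40: x ≡ 5 (mod 40).
  Combine with x ≡ 1 (mod 4): gcd(40, 4) = 4; 1 - 5 = -4, which IS divisible by 4, so compatible.
    Write x = 5 + 40·t and substitute into x ≡ 1 (mod 4): 40·t ≡ 1 − 5 = -4 (mod 4).
    Divide the congruence (and modulus) by g = 4: 10·t ≡ -1 (mod 1).
    Modulo 1 every t works; take t = 0.
    Then x = 5 + 40·0 = 5, valid modulo lcm(40, 4) = 40: x ≡ 5 (mod 40).
Verify: 5 mod 8 = 5, 5 mod 10 = 5, 5 mod 4 = 1.

x ≡ 5 (mod 40).


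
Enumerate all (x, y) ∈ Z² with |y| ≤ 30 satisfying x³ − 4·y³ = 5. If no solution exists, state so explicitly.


The equation is x³ - 4y³ = 5. For fixed y, x³ = 4·y³ + 5, so a solution requires the RHS to be a perfect cube.
Strategy: iterate y from -30 to 30, compute RHS = 4·y³ + 5, and check whether it is a (positive or negative) perfect cube.
Check small values of y:
  y = 0: RHS = 5 is not a perfect cube.
  y = 1: RHS = 9 is not a perfect cube.
  y = -1: RHS = 1 = (1)³ ⇒ x = 1 works.
  y = 2: RHS = 37 is not a perfect cube.
  y = -2: RHS = -27 = (-3)³ ⇒ x = -3 works.
  y = 3: RHS = 113 is not a perfect cube.
  y = -3: RHS = -103 is not a perfect cube.
Continuing the search up to |y| = 30 finds no further solutions beyond those listed.
Collected solutions: (1, -1), (-3, -2).

Solutions (with |y| ≤ 30): (1, -1), (-3, -2).


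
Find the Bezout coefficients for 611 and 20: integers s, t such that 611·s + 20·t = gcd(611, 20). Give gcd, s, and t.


Euclidean algorithm on (611, 20) — divide until remainder is 0:
  611 = 30 · 20 + 11
  20 = 1 · 11 + 9
  11 = 1 · 9 + 2
  9 = 4 · 2 + 1
  2 = 2 · 1 + 0
gcd(611, 20) = 1.
Track Bezout coefficients alongside the remainders: start with r₀ = 611 = a·1 + b·0 (s = 1, t = 0) and r₁ = 20 = a·0 + b·1 (s = 0, t = 1); each new remainder r_{k+1} = r_{k-1} − q_k·r_k inherits s_{k+1} = s_{k-1} − q_k·s_k, t_{k+1} = t_{k-1} − q_k·t_k, so r_k = a·s_k + b·t_k at every step:
  q = 30: r = 11, s = 1 − 30·0 = 1, t = 0 − 30·1 = -30  (check: 611·1 + 20·(-30) = 11)
  q = 1: r = 9, s = 0 − 1·1 = -1, t = 1 − 1·(-30) = 31  (check: 611·(-1) + 20·31 = 9)
  q = 1: r = 2, s = 1 − 1·(-1) = 2, t = -30 − 1·31 = -61  (check: 611·2 + 20·(-61) = 2)
  q = 4: r = 1, s = -1 − 4·2 = -9, t = 31 − 4·(-61) = 275  (check: 611·(-9) + 20·275 = 1)
The row with r = 1 (the gcd) gives the Bezout coefficients s = -9, t = 275.
Result: 611 · (-9) + 20 · (275) = 1.

gcd(611, 20) = 1; s = -9, t = 275 (check: 611·(-9) + 20·275 = 1).


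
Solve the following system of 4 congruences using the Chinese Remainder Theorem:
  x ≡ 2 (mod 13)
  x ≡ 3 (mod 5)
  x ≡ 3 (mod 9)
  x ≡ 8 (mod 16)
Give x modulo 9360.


Product of moduli M = 13 · 5 · 9 · 16 = 9360.
Merge one congruence at a time:
  Start: x ≡ 2 (mod 13).
  Combine with x ≡ 3 (mod 5); new modulus lcm = 65.
    Write x = 2 + 13·t and substitute into x ≡ 3 (mod 5): 13·t ≡ 3 − 2 = 1 (mod 5).
    Reduce coefficients mod 5: 3·t ≡ 1 (mod 5).
    The inverse of 3 mod 5 is 2 (since 3·2 = 6 = 1·5 + 1), so t ≡ 2·1 = 2 ≡ 2 (mod 5).
    Then x = 2 + 13·2 = 28, valid modulo lcm(13, 5) = 65: x ≡ 28 (mod 65).
  Combine with x ≡ 3 (mod 9); new modulus lcm = 585.
    Write x = 28 + 65·t and substitute into x ≡ 3 (mod 9): 65·t ≡ 3 − 28 = -25 (mod 9).
    Reduce coefficients mod 9: 2·t ≡ 2 (mod 9).
    The inverse of 2 mod 9 is 5 (since 2·5 = 10 = 1·9 + 1), so t ≡ 5·2 = 10 ≡ 1 (mod 9).
    Then x = 28 + 65·1 = 93, valid modulo lcm(65, 9) = 585: x ≡ 93 (mod 585).
  Combine with x ≡ 8 (mod 16); new modulus lcm = 9360.
    Write x = 93 + 585·t and substitute into x ≡ 8 (mod 16): 585·t ≡ 8 − 93 = -85 (mod 16).
    Reduce coefficients mod 16: 9·t ≡ 11 (mod 16).
    The inverse of 9 mod 16 is 9 (since 9·9 = 81 = 5·16 + 1), so t ≡ 9·11 = 99 ≡ 3 (mod 16).
    Then x = 93 + 585·3 = 1848, valid modulo lcm(585, 16) = 9360: x ≡ 1848 (mod 9360).
Verify against each original: 1848 mod 13 = 2, 1848 mod 5 = 3, 1848 mod 9 = 3, 1848 mod 16 = 8.

x ≡ 1848 (mod 9360).


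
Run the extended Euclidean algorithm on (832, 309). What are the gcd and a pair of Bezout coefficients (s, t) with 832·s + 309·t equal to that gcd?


Euclidean algorithm on (832, 309) — divide until remainder is 0:
  832 = 2 · 309 + 214
  309 = 1 · 214 + 95
  214 = 2 · 95 + 24
  95 = 3 · 24 + 23
  24 = 1 · 23 + 1
  23 = 23 · 1 + 0
gcd(832, 309) = 1.
Track Bezout coefficients alongside the remainders: start with r₀ = 832 = a·1 + b·0 (s = 1, t = 0) and r₁ = 309 = a·0 + b·1 (s = 0, t = 1); each new remainder r_{k+1} = r_{k-1} − q_k·r_k inherits s_{k+1} = s_{k-1} − q_k·s_k, t_{k+1} = t_{k-1} − q_k·t_k, so r_k = a·s_k + b·t_k at every step:
  q = 2: r = 214, s = 1 − 2·0 = 1, t = 0 − 2·1 = -2  (check: 832·1 + 309·(-2) = 214)
  q = 1: r = 95, s = 0 − 1·1 = -1, t = 1 − 1·(-2) = 3  (check: 832·(-1) + 309·3 = 95)
  q = 2: r = 24, s = 1 − 2·(-1) = 3, t = -2 − 2·3 = -8  (check: 832·3 + 309·(-8) = 24)
  q = 3: r = 23, s = -1 − 3·3 = -10, t = 3 − 3·(-8) = 27  (check: 832·(-10) + 309·27 = 23)
  q = 1: r = 1, s = 3 − 1·(-10) = 13, t = -8 − 1·27 = -35  (check: 832·13 + 309·(-35) = 1)
The row with r = 1 (the gcd) gives the Bezout coefficients s = 13, t = -35.
Result: 832 · (13) + 309 · (-35) = 1.

gcd(832, 309) = 1; s = 13, t = -35 (check: 832·13 + 309·(-35) = 1).


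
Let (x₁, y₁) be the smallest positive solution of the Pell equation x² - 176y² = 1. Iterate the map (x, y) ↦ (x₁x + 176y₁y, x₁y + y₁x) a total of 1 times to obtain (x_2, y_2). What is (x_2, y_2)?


Step 1: Find the fundamental solution (x₁, y₁) of x² - 176y² = 1.
  Expand √176 as a continued fraction. a₀ = ⌊√176⌋ = 13; iterate m_{k+1} = d_k·a_k − m_k, d_{k+1} = (176 − m_{k+1}²)/d_k, a_{k+1} = ⌊(a₀ + m_{k+1})/d_{k+1}⌋ (starting m₀ = 0, d₀ = 1), with convergents p_k = a_k·p_{k-1} + p_{k-2}, q_k = a_k·q_{k-1} + q_{k-2} (p₋₁ = 1, q₋₁ = 0):
  k = 0: a₀ = 13; p₀/q₀ = 13/1; p₀² − 176·q₀² = 169 − 176 = -7.
  k = 1: m = 13, d = 7, a = ⌊(13 + 13)/7⌋ = 3; p/q = (3·13 + 1)/(3·1 + 0) = 40/3; p² − 176·q² = 1600 − 1584 = 16.
  k = 2: m = 8, d = 16, a = ⌊(13 + 8)/16⌋ = 1; p/q = (1·40 + 13)/(1·3 + 1) = 53/4; p² − 176·q² = 2809 − 2816 = -7.
  k = 3: m = 8, d = 7, a = ⌊(13 + 8)/7⌋ = 3; p/q = (3·53 + 40)/(3·4 + 3) = 199/15; p² − 176·q² = 39601 − 39600 = 1.
  The first convergent with p² − 176·q² = 1 gives the fundamental solution (x₁, y₁) = (199, 15).
Step 2: Apply the recurrence (x_{n+1}, y_{n+1}) = (x₁x_n + 176y₁y_n, x₁y_n + y₁x_n) repeatedly.
  From (x_1, y_1) = (199, 15): x_2 = 199·199 + 176·15·15 = 79201; y_2 = 199·15 + 15·199 = 5970.
Step 3: Verify x_2² - 176·y_2² = 6272798401 - 6272798400 = 1 (should be 1). ✓

(x_1, y_1) = (199, 15); (x_2, y_2) = (79201, 5970).


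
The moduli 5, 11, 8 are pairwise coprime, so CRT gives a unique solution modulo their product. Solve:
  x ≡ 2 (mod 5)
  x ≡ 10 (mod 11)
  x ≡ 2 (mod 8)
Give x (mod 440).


Moduli 5, 11, 8 are pairwise coprime; by CRT there is a unique solution modulo M = 5 · 11 · 8 = 440.
Solve pairwise, accumulating the modulus:
  Start with x ≡ 2 (mod 5).
  Combine with x ≡ 10 (mod 11): since gcd(5, 11) = 1, we get a unique residue mod 55.
    Write x = 2 + 5·t and substitute into x ≡ 10 (mod 11): 5·t ≡ 10 − 2 = 8 (mod 11).
    The inverse of 5 mod 11 is 9 (since 5·9 = 45 = 4·11 + 1), so t ≡ 9·8 = 72 ≡ 6 (mod 11).
    Then x = 2 + 5·6 = 32, valid modulo lcm(5, 11) = 55: x ≡ 32 (mod 55).
  Combine with x ≡ 2 (mod 8): since gcd(55, 8) = 1, we get a unique residue mod 440.
    Write x = 32 + 55·t and substitute into x ≡ 2 (mod 8): 55·t ≡ 2 − 32 = -30 (mod 8).
    Reduce coefficients mod 8: 7·t ≡ 2 (mod 8).
    The inverse of 7 mod 8 is 7 (since 7·7 = 49 = 6·8 + 1), so t ≡ 7·2 = 14 ≡ 6 (mod 8).
    Then x = 32 + 55·6 = 362, valid modulo lcm(55, 8) = 440: x ≡ 362 (mod 440).
Verify: 362 mod 5 = 2 ✓, 362 mod 11 = 10 ✓, 362 mod 8 = 2 ✓.

x ≡ 362 (mod 440).


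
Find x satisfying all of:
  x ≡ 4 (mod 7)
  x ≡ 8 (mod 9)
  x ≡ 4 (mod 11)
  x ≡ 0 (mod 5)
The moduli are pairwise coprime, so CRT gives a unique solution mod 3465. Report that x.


Product of moduli M = 7 · 9 · 11 · 5 = 3465.
Merge one congruence at a time:
  Start: x ≡ 4 (mod 7).
  Combine with x ≡ 8 (mod 9); new modulus lcm = 63.
    Write x = 4 + 7·t and substitute into x ≡ 8 (mod 9): 7·t ≡ 8 − 4 = 4 (mod 9).
    The inverse of 7 mod 9 is 4 (since 7·4 = 28 = 3·9 + 1), so t ≡ 4·4 = 16 ≡ 7 (mod 9).
    Then x = 4 + 7·7 = 53, valid modulo lcm(7, 9) = 63: x ≡ 53 (mod 63).
  Combine with x ≡ 4 (mod 11); new modulus lcm = 693.
    Write x = 53 + 63·t and substitute into x ≡ 4 (mod 11): 63·t ≡ 4 − 53 = -49 (mod 11).
    Reduce coefficients mod 11: 8·t ≡ 6 (mod 11).
    The inverse of 8 mod 11 is 7 (since 8·7 = 56 = 5·11 + 1), so t ≡ 7·6 = 42 ≡ 9 (mod 11).
    Then x = 53 + 63·9 = 620, valid modulo lcm(63, 11) = 693: x ≡ 620 (mod 693).
  Combine with x ≡ 0 (mod 5); new modulus lcm = 3465.
    Write x = 620 + 693·t and substitute into x ≡ 0 (mod 5): 693·t ≡ 0 − 620 = -620 (mod 5).
    Reduce coefficients mod 5: 3·t ≡ 0 (mod 5).
    The inverse of 3 mod 5 is 2 (since 3·2 = 6 = 1·5 + 1), so t ≡ 2·0 = 0 ≡ 0 (mod 5).
    Then x = 620 + 693·0 = 620, valid modulo lcm(693, 5) = 3465: x ≡ 620 (mod 3465).
Verify against each original: 620 mod 7 = 4, 620 mod 9 = 8, 620 mod 11 = 4, 620 mod 5 = 0.

x ≡ 620 (mod 3465).


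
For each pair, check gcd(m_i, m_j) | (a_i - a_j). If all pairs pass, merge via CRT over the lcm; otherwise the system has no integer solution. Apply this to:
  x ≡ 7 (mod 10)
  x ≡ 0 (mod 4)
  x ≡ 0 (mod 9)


Moduli 10, 4, 9 are not pairwise coprime, so CRT works modulo lcm(m_i) when all pairwise compatibility conditions hold.
Pairwise compatibility: gcd(m_i, m_j) must divide a_i - a_j for every pair.
Merge one congruence at a time:
  Start: x ≡ 7 (mod 10).
  Combine with x ≡ 0 (mod 4): gcd(10, 4) = 2, and 0 - 7 = -7 is NOT divisible by 2.
    ⇒ system is inconsistent (no integer solution).

No solution (the system is inconsistent).


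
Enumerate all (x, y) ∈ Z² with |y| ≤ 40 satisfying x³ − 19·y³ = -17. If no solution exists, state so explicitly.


The equation is x³ - 19y³ = -17. For fixed y, x³ = 19·y³ − 17, so a solution requires the RHS to be a perfect cube.
Strategy: iterate y from -40 to 40, compute RHS = 19·y³ − 17, and check whether it is a (positive or negative) perfect cube.
Check small values of y:
  y = 0: RHS = -17 is not a perfect cube.
  y = 1: RHS = 2 is not a perfect cube.
  y = -1: RHS = -36 is not a perfect cube.
  y = 2: RHS = 135 is not a perfect cube.
  y = -2: RHS = -169 is not a perfect cube.
  y = 3: RHS = 496 is not a perfect cube.
  y = -3: RHS = -530 is not a perfect cube.
Continuing the search up to |y| = 40 finds no solutions either.
No (x, y) in the scanned range satisfies the equation.

No integer solutions with |y| ≤ 40.


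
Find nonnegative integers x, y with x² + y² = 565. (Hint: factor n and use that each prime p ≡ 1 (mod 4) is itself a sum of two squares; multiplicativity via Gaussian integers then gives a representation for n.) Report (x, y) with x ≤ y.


Step 1: Factor n = 565 = 5 · 113.
Step 2: Check the mod-4 condition on each prime factor: 5 ≡ 1 (mod 4), exponent 1; 113 ≡ 1 (mod 4), exponent 1.
All primes ≡ 3 (mod 4) appear to even exponent (or don't appear), so by the two-squares theorem n IS expressible as a sum of two squares.
Step 3: Build a representation. Here n = 5 · 113 is a product of primes ≡ 1 (mod 4). Each prime p ≡ 1 (mod 4) is itself a sum of two squares; find a² by testing p − a² for a perfect square:
  5: 5 − 1² = 4 = 2² ⇒ 5 = 1² + 2².
  113: 113 − 1² = 112, 113 − 2² = 109, 113 − 3² = 104, 113 − 4² = 97, 113 − 5² = 88, 113 − 6² = 77, 113 − 7² = 64 = 8² ⇒ 113 = 7² + 8².
  Combine using the Brahmagupta–Fibonacci identity (a² + b²)(c² + d²) = (ac − bd)² + (ad + bc)² = (ac + bd)² + (ad − bc)²:
  5 · 113 = 565: from (1² + 2²)(7² + 8²), take (1·7 − 2·8, 1·8 + 2·7) = (7 − 16, 8 + 14) = (-9, 22); dropping signs (only squares matter) gives (9, 22); check 9² + 22² = 81 + 484 = 565 ✓.
Step 4: Order so x ≤ y and verify: 9² + 22² = 81 + 484 = 565 = n. ✓

n = 565 = 9² + 22² (one valid representation with x ≤ y).


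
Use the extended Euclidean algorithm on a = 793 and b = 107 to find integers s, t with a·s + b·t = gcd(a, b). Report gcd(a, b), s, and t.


Euclidean algorithm on (793, 107) — divide until remainder is 0:
  793 = 7 · 107 + 44
  107 = 2 · 44 + 19
  44 = 2 · 19 + 6
  19 = 3 · 6 + 1
  6 = 6 · 1 + 0
gcd(793, 107) = 1.
Track Bezout coefficients alongside the remainders: start with r₀ = 793 = a·1 + b·0 (s = 1, t = 0) and r₁ = 107 = a·0 + b·1 (s = 0, t = 1); each new remainder r_{k+1} = r_{k-1} − q_k·r_k inherits s_{k+1} = s_{k-1} − q_k·s_k, t_{k+1} = t_{k-1} − q_k·t_k, so r_k = a·s_k + b·t_k at every step:
  q = 7: r = 44, s = 1 − 7·0 = 1, t = 0 − 7·1 = -7  (check: 793·1 + 107·(-7) = 44)
  q = 2: r = 19, s = 0 − 2·1 = -2, t = 1 − 2·(-7) = 15  (check: 793·(-2) + 107·15 = 19)
  q = 2: r = 6, s = 1 − 2·(-2) = 5, t = -7 − 2·15 = -37  (check: 793·5 + 107·(-37) = 6)
  q = 3: r = 1, s = -2 − 3·5 = -17, t = 15 − 3·(-37) = 126  (check: 793·(-17) + 107·126 = 1)
The row with r = 1 (the gcd) gives the Bezout coefficients s = -17, t = 126.
Result: 793 · (-17) + 107 · (126) = 1.

gcd(793, 107) = 1; s = -17, t = 126 (check: 793·(-17) + 107·126 = 1).


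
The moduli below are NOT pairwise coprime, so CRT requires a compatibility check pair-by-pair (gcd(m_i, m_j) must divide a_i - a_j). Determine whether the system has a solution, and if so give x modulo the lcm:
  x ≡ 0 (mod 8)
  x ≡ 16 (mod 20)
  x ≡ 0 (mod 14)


Moduli 8, 20, 14 are not pairwise coprime, so CRT works modulo lcm(m_i) when all pairwise compatibility conditions hold.
Pairwise compatibility: gcd(m_i, m_j) must divide a_i - a_j for every pair.
Merge one congruence at a time:
  Start: x ≡ 0 (mod 8).
  Combine with x ≡ 16 (mod 20): gcd(8, 20) = 4; 16 - 0 = 16, which IS divisible by 4, so compatible.
    Write x = 0 + 8·t and substitute into x ≡ 16 (mod 20): 8·t ≡ 16 − 0 = 16 (mod 20).
    Divide the congruence (and modulus) by g = 4: 2·t ≡ 4 (mod 5).
    The inverse of 2 mod 5 is 3 (since 2·3 = 6 = 1·5 + 1), so t ≡ 3·4 = 12 ≡ 2 (mod 5).
    Then x = 0 + 8·2 = 16, valid modulo lcm(8, 20) = 40: x ≡ 16 (mod 40).
  Combine with x ≡ 0 (mod 14): gcd(40, 14) = 2; 0 - 16 = -16, which IS divisible by 2, so compatible.
    Write x = 16 + 40·t and substitute into x ≡ 0 (mod 14): 40·t ≡ 0 − 16 = -16 (mod 14).
    Divide the congruence (and modulus) by g = 2: 20·t ≡ -8 (mod 7).
    Reduce coefficients mod 7: 6·t ≡ 6 (mod 7).
    The inverse of 6 mod 7 is 6 (since 6·6 = 36 = 5·7 + 1), so t ≡ 6·6 = 36 ≡ 1 (mod 7).
    Then x = 16 + 40·1 = 56, valid modulo lcm(40, 14) = 280: x ≡ 56 (mod 280).
Verify: 56 mod 8 = 0, 56 mod 20 = 16, 56 mod 14 = 0.

x ≡ 56 (mod 280).


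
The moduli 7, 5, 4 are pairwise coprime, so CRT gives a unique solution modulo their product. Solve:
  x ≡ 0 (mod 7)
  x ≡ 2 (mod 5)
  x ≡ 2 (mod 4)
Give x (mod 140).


Moduli 7, 5, 4 are pairwise coprime; by CRT there is a unique solution modulo M = 7 · 5 · 4 = 140.
Solve pairwise, accumulating the modulus:
  Start with x ≡ 0 (mod 7).
  Combine with x ≡ 2 (mod 5): since gcd(7, 5) = 1, we get a unique residue mod 35.
    Write x = 0 + 7·t and substitute into x ≡ 2 (mod 5): 7·t ≡ 2 − 0 = 2 (mod 5).
    Reduce coefficients mod 5: 2·t ≡ 2 (mod 5).
    The inverse of 2 mod 5 is 3 (since 2·3 = 6 = 1·5 + 1), so t ≡ 3·2 = 6 ≡ 1 (mod 5).
    Then x = 0 + 7·1 = 7, valid modulo lcm(7, 5) = 35: x ≡ 7 (mod 35).
  Combine with x ≡ 2 (mod 4): since gcd(35, 4) = 1, we get a unique residue mod 140.
    Write x = 7 + 35·t and substitute into x ≡ 2 (mod 4): 35·t ≡ 2 − 7 = -5 (mod 4).
    Reduce coefficients mod 4: 3·t ≡ 3 (mod 4).
    The inverse of 3 mod 4 is 3 (since 3·3 = 9 = 2·4 + 1), so t ≡ 3·3 = 9 ≡ 1 (mod 4).
    Then x = 7 + 35·1 = 42, valid modulo lcm(35, 4) = 140: x ≡ 42 (mod 140).
Verify: 42 mod 7 = 0 ✓, 42 mod 5 = 2 ✓, 42 mod 4 = 2 ✓.

x ≡ 42 (mod 140).


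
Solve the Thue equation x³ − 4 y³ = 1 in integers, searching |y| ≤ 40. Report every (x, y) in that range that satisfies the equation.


The equation is x³ - 4y³ = 1. For fixed y, x³ = 4·y³ + 1, so a solution requires the RHS to be a perfect cube.
Strategy: iterate y from -40 to 40, compute RHS = 4·y³ + 1, and check whether it is a (positive or negative) perfect cube.
Check small values of y:
  y = 0: RHS = 1 = (1)³ ⇒ x = 1 works.
  y = 1: RHS = 5 is not a perfect cube.
  y = -1: RHS = -3 is not a perfect cube.
  y = 2: RHS = 33 is not a perfect cube.
  y = -2: RHS = -31 is not a perfect cube.
  y = 3: RHS = 109 is not a perfect cube.
  y = -3: RHS = -107 is not a perfect cube.
Continuing the search up to |y| = 40 finds no further solutions beyond those listed.
Collected solutions: (1, 0).

Solutions (with |y| ≤ 40): (1, 0).


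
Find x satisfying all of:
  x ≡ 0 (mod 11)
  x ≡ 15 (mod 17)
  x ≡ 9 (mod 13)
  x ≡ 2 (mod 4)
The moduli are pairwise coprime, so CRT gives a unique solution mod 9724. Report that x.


Product of moduli M = 11 · 17 · 13 · 4 = 9724.
Merge one congruence at a time:
  Start: x ≡ 0 (mod 11).
  Combine with x ≡ 15 (mod 17); new modulus lcm = 187.
    Write x = 0 + 11·t and substitute into x ≡ 15 (mod 17): 11·t ≡ 15 − 0 = 15 (mod 17).
    The inverse of 11 mod 17 is 14 (since 11·14 = 154 = 9·17 + 1), so t ≡ 14·15 = 210 ≡ 6 (mod 17).
    Then x = 0 + 11·6 = 66, valid modulo lcm(11, 17) = 187: x ≡ 66 (mod 187).
  Combine with x ≡ 9 (mod 13); new modulus lcm = 2431.
    Write x = 66 + 187·t and substitute into x ≡ 9 (mod 13): 187·t ≡ 9 − 66 = -57 (mod 13).
    Reduce coefficients mod 13: 5·t ≡ 8 (mod 13).
    The inverse of 5 mod 13 is 8 (since 5·8 = 40 = 3·13 + 1), so t ≡ 8·8 = 64 ≡ 12 (mod 13).
    Then x = 66 + 187·12 = 2310, valid modulo lcm(187, 13) = 2431: x ≡ 2310 (mod 2431).
  Combine with x ≡ 2 (mod 4); new modulus lcm = 9724.
    Write x = 2310 + 2431·t and substitute into x ≡ 2 (mod 4): 2431·t ≡ 2 − 2310 = -2308 (mod 4).
    Reduce coefficients mod 4: 3·t ≡ 0 (mod 4).
    The inverse of 3 mod 4 is 3 (since 3·3 = 9 = 2·4 + 1), so t ≡ 3·0 = 0 ≡ 0 (mod 4).
    Then x = 2310 + 2431·0 = 2310, valid modulo lcm(2431, 4) = 9724: x ≡ 2310 (mod 9724).
Verify against each original: 2310 mod 11 = 0, 2310 mod 17 = 15, 2310 mod 13 = 9, 2310 mod 4 = 2.

x ≡ 2310 (mod 9724).


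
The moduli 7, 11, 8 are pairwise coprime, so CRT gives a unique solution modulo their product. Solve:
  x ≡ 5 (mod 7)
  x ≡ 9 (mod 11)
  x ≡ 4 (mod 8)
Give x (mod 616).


Moduli 7, 11, 8 are pairwise coprime; by CRT there is a unique solution modulo M = 7 · 11 · 8 = 616.
Solve pairwise, accumulating the modulus:
  Start with x ≡ 5 (mod 7).
  Combine with x ≡ 9 (mod 11): since gcd(7, 11) = 1, we get a unique residue mod 77.
    Write x = 5 + 7·t and substitute into x ≡ 9 (mod 11): 7·t ≡ 9 − 5 = 4 (mod 11).
    The inverse of 7 mod 11 is 8 (since 7·8 = 56 = 5·11 + 1), so t ≡ 8·4 = 32 ≡ 10 (mod 11).
    Then x = 5 + 7·10 = 75, valid modulo lcm(7, 11) = 77: x ≡ 75 (mod 77).
  Combine with x ≡ 4 (mod 8): since gcd(77, 8) = 1, we get a unique residue mod 616.
    Write x = 75 + 77·t and substitute into x ≡ 4 (mod 8): 77·t ≡ 4 − 75 = -71 (mod 8).
    Reduce coefficients mod 8: 5·t ≡ 1 (mod 8).
    The inverse of 5 mod 8 is 5 (since 5·5 = 25 = 3·8 + 1), so t ≡ 5·1 = 5 ≡ 5 (mod 8).
    Then x = 75 + 77·5 = 460, valid modulo lcm(77, 8) = 616: x ≡ 460 (mod 616).
Verify: 460 mod 7 = 5 ✓, 460 mod 11 = 9 ✓, 460 mod 8 = 4 ✓.

x ≡ 460 (mod 616).


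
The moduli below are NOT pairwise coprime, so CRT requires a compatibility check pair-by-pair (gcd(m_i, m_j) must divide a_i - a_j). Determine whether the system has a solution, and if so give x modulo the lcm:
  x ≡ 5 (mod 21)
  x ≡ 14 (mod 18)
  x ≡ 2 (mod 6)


Moduli 21, 18, 6 are not pairwise coprime, so CRT works modulo lcm(m_i) when all pairwise compatibility conditions hold.
Pairwise compatibility: gcd(m_i, m_j) must divide a_i - a_j for every pair.
Merge one congruence at a time:
  Start: x ≡ 5 (mod 21).
  Combine with x ≡ 14 (mod 18): gcd(21, 18) = 3; 14 - 5 = 9, which IS divisible by 3, so compatible.
    Write x = 5 + 21·t and substitute into x ≡ 14 (mod 18): 21·t ≡ 14 − 5 = 9 (mod 18).
    Divide the congruence (and modulus) by g = 3: 7·t ≡ 3 (mod 6).
    Reduce coefficients mod 6: 1·t ≡ 3 (mod 6).
    So t ≡ 3 (mod 6).
    Then x = 5 + 21·3 = 68, valid modulo lcm(21, 18) = 126: x ≡ 68 (mod 126).
  Combine with x ≡ 2 (mod 6): gcd(126, 6) = 6; 2 - 68 = -66, which IS divisible by 6, so compatible.
    Write x = 68 + 126·t and substitute into x ≡ 2 (mod 6): 126·t ≡ 2 − 68 = -66 (mod 6).
    Divide the congruence (and modulus) by g = 6: 21·t ≡ -11 (mod 1).
    Modulo 1 every t works; take t = 0.
    Then x = 68 + 126·0 = 68, valid modulo lcm(126, 6) = 126: x ≡ 68 (mod 126).
Verify: 68 mod 21 = 5, 68 mod 18 = 14, 68 mod 6 = 2.

x ≡ 68 (mod 126).


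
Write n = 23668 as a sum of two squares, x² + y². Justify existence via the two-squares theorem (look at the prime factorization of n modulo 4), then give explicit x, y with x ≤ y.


Step 1: Factor n = 23668 = 2^2 · 61 · 97.
Step 2: Check the mod-4 condition on each prime factor: 2 = 2 (special); 61 ≡ 1 (mod 4), exponent 1; 97 ≡ 1 (mod 4), exponent 1.
All primes ≡ 3 (mod 4) appear to even exponent (or don't appear), so by the two-squares theorem n IS expressible as a sum of two squares.
Step 3: Build a representation. Group n = k² · m with k = 2 and m = 61 · 97 = 5917 (a product of primes ≡ 1 (mod 4)); a representation of m scales to one of n via (k·x)² + (k·y)² = k²(x² + y²). Each prime p ≡ 1 (mod 4) is itself a sum of two squares; find a² by testing p − a² for a perfect square:
  61: 61 − 1² = 60, 61 − 2² = 57, 61 − 3² = 52, 61 − 4² = 45, 61 − 5² = 36 = 6² ⇒ 61 = 5² + 6².
  97: 97 − 1² = 96, 97 − 2² = 93, 97 − 3² = 88, 97 − 4² = 81 = 9² ⇒ 97 = 4² + 9².
  Combine using the Brahmagupta–Fibonacci identity (a² + b²)(c² + d²) = (ac − bd)² + (ad + bc)² = (ac + bd)² + (ad − bc)²:
  61 · 97 = 5917: from (5² + 6²)(4² + 9²), take (5·4 − 6·9, 5·9 + 6·4) = (20 − 54, 45 + 24) = (-34, 69); dropping signs (only squares matter) gives (34, 69); check 34² + 69² = 1156 + 4761 = 5917 ✓.
  Scale by k = 2: (2·34, 2·69) = (68, 138).
Step 4: Order so x ≤ y and verify: 68² + 138² = 4624 + 19044 = 23668 = n. ✓

n = 23668 = 68² + 138² (one valid representation with x ≤ y).


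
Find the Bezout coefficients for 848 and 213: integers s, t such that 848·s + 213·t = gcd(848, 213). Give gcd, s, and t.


Euclidean algorithm on (848, 213) — divide until remainder is 0:
  848 = 3 · 213 + 209
  213 = 1 · 209 + 4
  209 = 52 · 4 + 1
  4 = 4 · 1 + 0
gcd(848, 213) = 1.
Track Bezout coefficients alongside the remainders: start with r₀ = 848 = a·1 + b·0 (s = 1, t = 0) and r₁ = 213 = a·0 + b·1 (s = 0, t = 1); each new remainder r_{k+1} = r_{k-1} − q_k·r_k inherits s_{k+1} = s_{k-1} − q_k·s_k, t_{k+1} = t_{k-1} − q_k·t_k, so r_k = a·s_k + b·t_k at every step:
  q = 3: r = 209, s = 1 − 3·0 = 1, t = 0 − 3·1 = -3  (check: 848·1 + 213·(-3) = 209)
  q = 1: r = 4, s = 0 − 1·1 = -1, t = 1 − 1·(-3) = 4  (check: 848·(-1) + 213·4 = 4)
  q = 52: r = 1, s = 1 − 52·(-1) = 53, t = -3 − 52·4 = -211  (check: 848·53 + 213·(-211) = 1)
The row with r = 1 (the gcd) gives the Bezout coefficients s = 53, t = -211.
Result: 848 · (53) + 213 · (-211) = 1.

gcd(848, 213) = 1; s = 53, t = -211 (check: 848·53 + 213·(-211) = 1).


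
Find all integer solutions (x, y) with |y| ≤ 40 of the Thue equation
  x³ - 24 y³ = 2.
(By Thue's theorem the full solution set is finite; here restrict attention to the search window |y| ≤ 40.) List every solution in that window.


The equation is x³ - 24y³ = 2. For fixed y, x³ = 24·y³ + 2, so a solution requires the RHS to be a perfect cube.
Strategy: iterate y from -40 to 40, compute RHS = 24·y³ + 2, and check whether it is a (positive or negative) perfect cube.
Check small values of y:
  y = 0: RHS = 2 is not a perfect cube.
  y = 1: RHS = 26 is not a perfect cube.
  y = -1: RHS = -22 is not a perfect cube.
  y = 2: RHS = 194 is not a perfect cube.
  y = -2: RHS = -190 is not a perfect cube.
  y = 3: RHS = 650 is not a perfect cube.
  y = -3: RHS = -646 is not a perfect cube.
Continuing the search up to |y| = 40 finds no solutions either.
No (x, y) in the scanned range satisfies the equation.

No integer solutions with |y| ≤ 40.


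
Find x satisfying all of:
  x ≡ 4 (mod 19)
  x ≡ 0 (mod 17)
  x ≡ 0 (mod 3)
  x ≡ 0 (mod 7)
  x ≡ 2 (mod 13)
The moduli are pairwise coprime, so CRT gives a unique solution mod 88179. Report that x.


Product of moduli M = 19 · 17 · 3 · 7 · 13 = 88179.
Merge one congruence at a time:
  Start: x ≡ 4 (mod 19).
  Combine with x ≡ 0 (mod 17); new modulus lcm = 323.
    Write x = 4 + 19·t and substitute into x ≡ 0 (mod 17): 19·t ≡ 0 − 4 = -4 (mod 17).
    Reduce coefficients mod 17: 2·t ≡ 13 (mod 17).
    The inverse of 2 mod 17 is 9 (since 2·9 = 18 = 1·17 + 1), so t ≡ 9·13 = 117 ≡ 15 (mod 17).
    Then x = 4 + 19·15 = 289, valid modulo lcm(19, 17) = 323: x ≡ 289 (mod 323).
  Combine with x ≡ 0 (mod 3); new modulus lcm = 969.
    Write x = 289 + 323·t and substitute into x ≡ 0 (mod 3): 323·t ≡ 0 − 289 = -289 (mod 3).
    Reduce coefficients mod 3: 2·t ≡ 2 (mod 3).
    The inverse of 2 mod 3 is 2 (since 2·2 = 4 = 1·3 + 1), so t ≡ 2·2 = 4 ≡ 1 (mod 3).
    Then x = 289 + 323·1 = 612, valid modulo lcm(323, 3) = 969: x ≡ 612 (mod 969).
  Combine with x ≡ 0 (mod 7); new modulus lcm = 6783.
    Write x = 612 + 969·t and substitute into x ≡ 0 (mod 7): 969·t ≡ 0 − 612 = -612 (mod 7).
    Reduce coefficients mod 7: 3·t ≡ 4 (mod 7).
    The inverse of 3 mod 7 is 5 (since 3·5 = 15 = 2·7 + 1), so t ≡ 5·4 = 20 ≡ 6 (mod 7).
    Then x = 612 + 969·6 = 6426, valid modulo lcm(969, 7) = 6783: x ≡ 6426 (mod 6783).
  Combine with x ≡ 2 (mod 13); new modulus lcm = 88179.
    Write x = 6426 + 6783·t and substitute into x ≡ 2 (mod 13): 6783·t ≡ 2 − 6426 = -6424 (mod 13).
    Reduce coefficients mod 13: 10·t ≡ 11 (mod 13).
    The inverse of 10 mod 13 is 4 (since 10·4 = 40 = 3·13 + 1), so t ≡ 4·11 = 44 ≡ 5 (mod 13).
    Then x = 6426 + 6783·5 = 40341, valid modulo lcm(6783, 13) = 88179: x ≡ 40341 (mod 88179).
Verify against each original: 40341 mod 19 = 4, 40341 mod 17 = 0, 40341 mod 3 = 0, 40341 mod 7 = 0, 40341 mod 13 = 2.

x ≡ 40341 (mod 88179).


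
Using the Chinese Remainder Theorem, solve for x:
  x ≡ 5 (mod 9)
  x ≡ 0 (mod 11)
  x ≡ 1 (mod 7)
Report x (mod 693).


Moduli 9, 11, 7 are pairwise coprime; by CRT there is a unique solution modulo M = 9 · 11 · 7 = 693.
Solve pairwise, accumulating the modulus:
  Start with x ≡ 5 (mod 9).
  Combine with x ≡ 0 (mod 11): since gcd(9, 11) = 1, we get a unique residue mod 99.
    Write x = 5 + 9·t and substitute into x ≡ 0 (mod 11): 9·t ≡ 0 − 5 = -5 (mod 11).
    Reduce coefficients mod 11: 9·t ≡ 6 (mod 11).
    The inverse of 9 mod 11 is 5 (since 9·5 = 45 = 4·11 + 1), so t ≡ 5·6 = 30 ≡ 8 (mod 11).
    Then x = 5 + 9·8 = 77, valid modulo lcm(9, 11) = 99: x ≡ 77 (mod 99).
  Combine with x ≡ 1 (mod 7): since gcd(99, 7) = 1, we get a unique residue mod 693.
    Write x = 77 + 99·t and substitute into x ≡ 1 (mod 7): 99·t ≡ 1 − 77 = -76 (mod 7).
    Reduce coefficients mod 7: 1·t ≡ 1 (mod 7).
    So t ≡ 1 (mod 7).
    Then x = 77 + 99·1 = 176, valid modulo lcm(99, 7) = 693: x ≡ 176 (mod 693).
Verify: 176 mod 9 = 5 ✓, 176 mod 11 = 0 ✓, 176 mod 7 = 1 ✓.

x ≡ 176 (mod 693).


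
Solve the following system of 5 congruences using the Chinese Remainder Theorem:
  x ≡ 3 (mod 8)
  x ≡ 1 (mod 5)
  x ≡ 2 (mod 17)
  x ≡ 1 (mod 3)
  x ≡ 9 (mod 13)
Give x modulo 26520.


Product of moduli M = 8 · 5 · 17 · 3 · 13 = 26520.
Merge one congruence at a time:
  Start: x ≡ 3 (mod 8).
  Combine with x ≡ 1 (mod 5); new modulus lcm = 40.
    Write x = 3 + 8·t and substitute into x ≡ 1 (mod 5): 8·t ≡ 1 − 3 = -2 (mod 5).
    Reduce coefficients mod 5: 3·t ≡ 3 (mod 5).
    The inverse of 3 mod 5 is 2 (since 3·2 = 6 = 1·5 + 1), so t ≡ 2·3 = 6 ≡ 1 (mod 5).
    Then x = 3 + 8·1 = 11, valid modulo lcm(8, 5) = 40: x ≡ 11 (mod 40).
  Combine with x ≡ 2 (mod 17); new modulus lcm = 680.
    Write x = 11 + 40·t and substitute into x ≡ 2 (mod 17): 40·t ≡ 2 − 11 = -9 (mod 17).
    Reduce coefficients mod 17: 6·t ≡ 8 (mod 17).
    The inverse of 6 mod 17 is 3 (since 6·3 = 18 = 1·17 + 1), so t ≡ 3·8 = 24 ≡ 7 (mod 17).
    Then x = 11 + 40·7 = 291, valid modulo lcm(40, 17) = 680: x ≡ 291 (mod 680).
  Combine with x ≡ 1 (mod 3); new modulus lcm = 2040.
    Write x = 291 + 680·t and substitute into x ≡ 1 (mod 3): 680·t ≡ 1 − 291 = -290 (mod 3).
    Reduce coefficients mod 3: 2·t ≡ 1 (mod 3).
    The inverse of 2 mod 3 is 2 (since 2·2 = 4 = 1·3 + 1), so t ≡ 2·1 = 2 ≡ 2 (mod 3).
    Then x = 291 + 680·2 = 1651, valid modulo lcm(680, 3) = 2040: x ≡ 1651 (mod 2040).
  Combine with x ≡ 9 (mod 13); new modulus lcm = 26520.
    Write x = 1651 + 2040·t and substitute into x ≡ 9 (mod 13): 2040·t ≡ 9 − 1651 = -1642 (mod 13).
    Reduce coefficients mod 13: 12·t ≡ 9 (mod 13).
    The inverse of 12 mod 13 is 12 (since 12·12 = 144 = 11·13 + 1), so t ≡ 12·9 = 108 ≡ 4 (mod 13).
    Then x = 1651 + 2040·4 = 9811, valid modulo lcm(2040, 13) = 26520: x ≡ 9811 (mod 26520).
Verify against each original: 9811 mod 8 = 3, 9811 mod 5 = 1, 9811 mod 17 = 2, 9811 mod 3 = 1, 9811 mod 13 = 9.

x ≡ 9811 (mod 26520).


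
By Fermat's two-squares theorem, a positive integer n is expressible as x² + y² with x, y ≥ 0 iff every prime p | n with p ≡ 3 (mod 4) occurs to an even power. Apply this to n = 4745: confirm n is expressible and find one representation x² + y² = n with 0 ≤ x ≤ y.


Step 1: Factor n = 4745 = 5 · 13 · 73.
Step 2: Check the mod-4 condition on each prime factor: 5 ≡ 1 (mod 4), exponent 1; 13 ≡ 1 (mod 4), exponent 1; 73 ≡ 1 (mod 4), exponent 1.
All primes ≡ 3 (mod 4) appear to even exponent (or don't appear), so by the two-squares theorem n IS expressible as a sum of two squares.
Step 3: Build a representation. Here n = 5 · 13 · 73 is a product of primes ≡ 1 (mod 4). Each prime p ≡ 1 (mod 4) is itself a sum of two squares; find a² by testing p − a² for a perfect square:
  5: 5 − 1² = 4 = 2² ⇒ 5 = 1² + 2².
  13: 13 − 1² = 12, 13 − 2² = 9 = 3² ⇒ 13 = 2² + 3².
  73: 73 − 1² = 72, 73 − 2² = 69, 73 − 3² = 64 = 8² ⇒ 73 = 3² + 8².
  Combine using the Brahmagupta–Fibonacci identity (a² + b²)(c² + d²) = (ac − bd)² + (ad + bc)² = (ac + bd)² + (ad − bc)²:
  5 · 13 = 65: from (1² + 2²)(2² + 3²), take (1·2 − 2·3, 1·3 + 2·2) = (2 − 6, 3 + 4) = (-4, 7); dropping signs (only squares matter) gives (4, 7); check 4² + 7² = 16 + 49 = 65 ✓.
  65 · 73 = 4745: from (4² + 7²)(3² + 8²), take (4·3 − 7·8, 4·8 + 7·3) = (12 − 56, 32 + 21) = (-44, 53); dropping signs (only squares matter) gives (44, 53); check 44² + 53² = 1936 + 2809 = 4745 ✓.
Step 4: Order so x ≤ y and verify: 44² + 53² = 1936 + 2809 = 4745 = n. ✓

n = 4745 = 44² + 53² (one valid representation with x ≤ y).


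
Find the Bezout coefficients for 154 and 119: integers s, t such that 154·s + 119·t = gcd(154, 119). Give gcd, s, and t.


Euclidean algorithm on (154, 119) — divide until remainder is 0:
  154 = 1 · 119 + 35
  119 = 3 · 35 + 14
  35 = 2 · 14 + 7
  14 = 2 · 7 + 0
gcd(154, 119) = 7.
Track Bezout coefficients alongside the remainders: start with r₀ = 154 = a·1 + b·0 (s = 1, t = 0) and r₁ = 119 = a·0 + b·1 (s = 0, t = 1); each new remainder r_{k+1} = r_{k-1} − q_k·r_k inherits s_{k+1} = s_{k-1} − q_k·s_k, t_{k+1} = t_{k-1} − q_k·t_k, so r_k = a·s_k + b·t_k at every step:
  q = 1: r = 35, s = 1 − 1·0 = 1, t = 0 − 1·1 = -1  (check: 154·1 + 119·(-1) = 35)
  q = 3: r = 14, s = 0 − 3·1 = -3, t = 1 − 3·(-1) = 4  (check: 154·(-3) + 119·4 = 14)
  q = 2: r = 7, s = 1 − 2·(-3) = 7, t = -1 − 2·4 = -9  (check: 154·7 + 119·(-9) = 7)
The row with r = 7 (the gcd) gives the Bezout coefficients s = 7, t = -9.
Result: 154 · (7) + 119 · (-9) = 7.

gcd(154, 119) = 7; s = 7, t = -9 (check: 154·7 + 119·(-9) = 7).


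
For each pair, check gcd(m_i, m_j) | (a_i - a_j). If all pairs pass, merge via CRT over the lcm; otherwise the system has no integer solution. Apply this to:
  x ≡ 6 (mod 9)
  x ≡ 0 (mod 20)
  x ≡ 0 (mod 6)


Moduli 9, 20, 6 are not pairwise coprime, so CRT works modulo lcm(m_i) when all pairwise compatibility conditions hold.
Pairwise compatibility: gcd(m_i, m_j) must divide a_i - a_j for every pair.
Merge one congruence at a time:
  Start: x ≡ 6 (mod 9).
  Combine with x ≡ 0 (mod 20): gcd(9, 20) = 1; 0 - 6 = -6, which IS divisible by 1, so compatible.
    Write x = 6 + 9·t and substitute into x ≡ 0 (mod 20): 9·t ≡ 0 − 6 = -6 (mod 20).
    Reduce coefficients mod 20: 9·t ≡ 14 (mod 20).
    The inverse of 9 mod 20 is 9 (since 9·9 = 81 = 4·20 + 1), so t ≡ 9·14 = 126 ≡ 6 (mod 20).
    Then x = 6 + 9·6 = 60, valid modulo lcm(9, 20) = 180: x ≡ 60 (mod 180).
  Combine with x ≡ 0 (mod 6): gcd(180, 6) = 6; 0 - 60 = -60, which IS divisible by 6, so compatible.
    Write x = 60 + 180·t and substitute into x ≡ 0 (mod 6): 180·t ≡ 0 − 60 = -60 (mod 6).
    Divide the congruence (and modulus) by g = 6: 30·t ≡ -10 (mod 1).
    Modulo 1 every t works; take t = 0.
    Then x = 60 + 180·0 = 60, valid modulo lcm(180, 6) = 180: x ≡ 60 (mod 180).
Verify: 60 mod 9 = 6, 60 mod 20 = 0, 60 mod 6 = 0.

x ≡ 60 (mod 180).


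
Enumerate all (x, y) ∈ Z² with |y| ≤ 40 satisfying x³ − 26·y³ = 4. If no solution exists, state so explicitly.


The equation is x³ - 26y³ = 4. For fixed y, x³ = 26·y³ + 4, so a solution requires the RHS to be a perfect cube.
Strategy: iterate y from -40 to 40, compute RHS = 26·y³ + 4, and check whether it is a (positive or negative) perfect cube.
Check small values of y:
  y = 0: RHS = 4 is not a perfect cube.
  y = 1: RHS = 30 is not a perfect cube.
  y = -1: RHS = -22 is not a perfect cube.
  y = 2: RHS = 212 is not a perfect cube.
  y = -2: RHS = -204 is not a perfect cube.
  y = 3: RHS = 706 is not a perfect cube.
  y = -3: RHS = -698 is not a perfect cube.
Continuing the search up to |y| = 40 finds no solutions either.
No (x, y) in the scanned range satisfies the equation.

No integer solutions with |y| ≤ 40.


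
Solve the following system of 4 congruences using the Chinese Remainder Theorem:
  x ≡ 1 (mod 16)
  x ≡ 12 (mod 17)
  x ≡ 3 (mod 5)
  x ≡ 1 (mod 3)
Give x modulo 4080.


Product of moduli M = 16 · 17 · 5 · 3 = 4080.
Merge one congruence at a time:
  Start: x ≡ 1 (mod 16).
  Combine with x ≡ 12 (mod 17); new modulus lcm = 272.
    Write x = 1 + 16·t and substitute into x ≡ 12 (mod 17): 16·t ≡ 12 − 1 = 11 (mod 17).
    The inverse of 16 mod 17 is 16 (since 16·16 = 256 = 15·17 + 1), so t ≡ 16·11 = 176 ≡ 6 (mod 17).
    Then x = 1 + 16·6 = 97, valid modulo lcm(16, 17) = 272: x ≡ 97 (mod 272).
  Combine with x ≡ 3 (mod 5); new modulus lcm = 1360.
    Write x = 97 + 272·t and substitute into x ≡ 3 (mod 5): 272·t ≡ 3 − 97 = -94 (mod 5).
    Reduce coefficients mod 5: 2·t ≡ 1 (mod 5).
    The inverse of 2 mod 5 is 3 (since 2·3 = 6 = 1·5 + 1), so t ≡ 3·1 = 3 ≡ 3 (mod 5).
    Then x = 97 + 272·3 = 913, valid modulo lcm(272, 5) = 1360: x ≡ 913 (mod 1360).
  Combine with x ≡ 1 (mod 3); new modulus lcm = 4080.
    Write x = 913 + 1360·t and substitute into x ≡ 1 (mod 3): 1360·t ≡ 1 − 913 = -912 (mod 3).
    Reduce coefficients mod 3: 1·t ≡ 0 (mod 3).
    So t ≡ 0 (mod 3).
    Then x = 913 + 1360·0 = 913, valid modulo lcm(1360, 3) = 4080: x ≡ 913 (mod 4080).
Verify against each original: 913 mod 16 = 1, 913 mod 17 = 12, 913 mod 5 = 3, 913 mod 3 = 1.

x ≡ 913 (mod 4080).


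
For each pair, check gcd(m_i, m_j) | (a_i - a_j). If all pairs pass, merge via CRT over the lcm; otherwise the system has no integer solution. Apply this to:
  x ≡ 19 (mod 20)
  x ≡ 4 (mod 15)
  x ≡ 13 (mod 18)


Moduli 20, 15, 18 are not pairwise coprime, so CRT works modulo lcm(m_i) when all pairwise compatibility conditions hold.
Pairwise compatibility: gcd(m_i, m_j) must divide a_i - a_j for every pair.
Merge one congruence at a time:
  Start: x ≡ 19 (mod 20).
  Combine with x ≡ 4 (mod 15): gcd(20, 15) = 5; 4 - 19 = -15, which IS divisible by 5, so compatible.
    Write x = 19 + 20·t and substitute into x ≡ 4 (mod 15): 20·t ≡ 4 − 19 = -15 (mod 15).
    Divide the congruence (and modulus) by g = 5: 4·t ≡ -3 (mod 3).
    Reduce coefficients mod 3: 1·t ≡ 0 (mod 3).
    So t ≡ 0 (mod 3).
    Then x = 19 + 20·0 = 19, valid modulo lcm(20, 15) = 60: x ≡ 19 (mod 60).
  Combine with x ≡ 13 (mod 18): gcd(60, 18) = 6; 13 - 19 = -6, which IS divisible by 6, so compatible.
    Write x = 19 + 60·t and substitute into x ≡ 13 (mod 18): 60·t ≡ 13 − 19 = -6 (mod 18).
    Divide the congruence (and modulus) by g = 6: 10·t ≡ -1 (mod 3).
    Reduce coefficients mod 3: 1·t ≡ 2 (mod 3).
    So t ≡ 2 (mod 3).
    Then x = 19 + 60·2 = 139, valid modulo lcm(60, 18) = 180: x ≡ 139 (mod 180).
Verify: 139 mod 20 = 19, 139 mod 15 = 4, 139 mod 18 = 13.

x ≡ 139 (mod 180).


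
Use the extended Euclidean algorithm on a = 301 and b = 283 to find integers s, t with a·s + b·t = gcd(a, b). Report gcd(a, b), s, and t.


Euclidean algorithm on (301, 283) — divide until remainder is 0:
  301 = 1 · 283 + 18
  283 = 15 · 18 + 13
  18 = 1 · 13 + 5
  13 = 2 · 5 + 3
  5 = 1 · 3 + 2
  3 = 1 · 2 + 1
  2 = 2 · 1 + 0
gcd(301, 283) = 1.
Track Bezout coefficients alongside the remainders: start with r₀ = 301 = a·1 + b·0 (s = 1, t = 0) and r₁ = 283 = a·0 + b·1 (s = 0, t = 1); each new remainder r_{k+1} = r_{k-1} − q_k·r_k inherits s_{k+1} = s_{k-1} − q_k·s_k, t_{k+1} = t_{k-1} − q_k·t_k, so r_k = a·s_k + b·t_k at every step:
  q = 1: r = 18, s = 1 − 1·0 = 1, t = 0 − 1·1 = -1  (check: 301·1 + 283·(-1) = 18)
  q = 15: r = 13, s = 0 − 15·1 = -15, t = 1 − 15·(-1) = 16  (check: 301·(-15) + 283·16 = 13)
  q = 1: r = 5, s = 1 − 1·(-15) = 16, t = -1 − 1·16 = -17  (check: 301·16 + 283·(-17) = 5)
  q = 2: r = 3, s = -15 − 2·16 = -47, t = 16 − 2·(-17) = 50  (check: 301·(-47) + 283·50 = 3)
  q = 1: r = 2, s = 16 − 1·(-47) = 63, t = -17 − 1·50 = -67  (check: 301·63 + 283·(-67) = 2)
  q = 1: r = 1, s = -47 − 1·63 = -110, t = 50 − 1·(-67) = 117  (check: 301·(-110) + 283·117 = 1)
The row with r = 1 (the gcd) gives the Bezout coefficients s = -110, t = 117.
Result: 301 · (-110) + 283 · (117) = 1.

gcd(301, 283) = 1; s = -110, t = 117 (check: 301·(-110) + 283·117 = 1).
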